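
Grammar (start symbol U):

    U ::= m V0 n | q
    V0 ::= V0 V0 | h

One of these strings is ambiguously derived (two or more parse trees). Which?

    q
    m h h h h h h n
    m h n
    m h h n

m h h h h h h n

q: 1 tree
m h h h h h h n: 42 trees
m h n: 1 tree
m h h n: 1 tree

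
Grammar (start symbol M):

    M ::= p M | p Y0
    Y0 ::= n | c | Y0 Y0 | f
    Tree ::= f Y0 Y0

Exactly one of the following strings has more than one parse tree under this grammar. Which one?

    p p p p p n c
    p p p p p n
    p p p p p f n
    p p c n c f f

p p c n c f f

p p p p p n c: 1 tree
p p p p p n: 1 tree
p p p p p f n: 1 tree
p p c n c f f: 14 trees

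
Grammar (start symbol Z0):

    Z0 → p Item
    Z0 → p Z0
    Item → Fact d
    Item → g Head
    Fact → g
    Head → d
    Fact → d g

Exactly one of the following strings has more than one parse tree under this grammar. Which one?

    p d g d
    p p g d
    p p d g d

p p g d

p d g d: 1 tree
p p g d: 2 trees
p p d g d: 1 tree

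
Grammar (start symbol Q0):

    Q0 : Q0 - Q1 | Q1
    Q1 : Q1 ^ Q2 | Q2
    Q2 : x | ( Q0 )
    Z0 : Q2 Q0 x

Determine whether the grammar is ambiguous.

Unambiguous

(Z0 is unreachable from Q0, so its rules don't affect L(Q0).) Q0 → Q0 - Q1 | Q1  ;  Q1 → Q1 ^ Q2 | Q2  — a left-associative chain with Q2 at the bottom. Each string factors uniquely by precedence.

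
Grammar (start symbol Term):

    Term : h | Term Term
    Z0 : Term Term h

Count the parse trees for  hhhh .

5

Parse trees for hhhh:
  [Term [Term h] [Term [Term h] [Term [Term h] [Term h]]]]
  [Term [Term h] [Term [Term [Term h] [Term h]] [Term h]]]
  [Term [Term [Term h] [Term h]] [Term [Term h] [Term h]]]
  [Term [Term [Term h] [Term [Term h] [Term h]]] [Term h]]
  [Term [Term [Term [Term h] [Term h]] [Term h]] [Term h]]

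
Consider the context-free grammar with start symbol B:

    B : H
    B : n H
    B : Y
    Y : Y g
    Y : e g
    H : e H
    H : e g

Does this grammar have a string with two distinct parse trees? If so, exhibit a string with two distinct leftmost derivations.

Witness: e g

Derivation 1: B ⇒ H ⇒ e g
Derivation 2: B ⇒ Y ⇒ e g

Two distinct leftmost derivations for the same string.

Ambiguous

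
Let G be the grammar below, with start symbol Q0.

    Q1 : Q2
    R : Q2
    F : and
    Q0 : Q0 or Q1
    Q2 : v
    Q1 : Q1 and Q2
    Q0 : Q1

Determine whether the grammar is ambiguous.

Unambiguous

Only Q0, Q1, Q2 are reachable from Q0; ignoring the rest: Q0 → Q0 or Q1 | Q1  ;  Q1 → Q1 and Q2 | Q2  — a left-associative chain with Q2 at the bottom. Each string factors uniquely by precedence.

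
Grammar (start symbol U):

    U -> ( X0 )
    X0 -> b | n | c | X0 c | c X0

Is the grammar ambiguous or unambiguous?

Ambiguous

Witness: ( c c )

Derivation 1: U ⇒ ( X0 ) ⇒ ( X0 c ) ⇒ ( c c )
Derivation 2: U ⇒ ( X0 ) ⇒ ( c X0 ) ⇒ ( c c )

Two distinct leftmost derivations for the same string.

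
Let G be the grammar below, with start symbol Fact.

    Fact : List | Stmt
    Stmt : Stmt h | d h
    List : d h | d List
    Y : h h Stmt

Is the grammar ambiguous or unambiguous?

Witness: d h

Derivation 1: Fact ⇒ List ⇒ d h
Derivation 2: Fact ⇒ Stmt ⇒ d h

Two distinct leftmost derivations for the same string.

Ambiguous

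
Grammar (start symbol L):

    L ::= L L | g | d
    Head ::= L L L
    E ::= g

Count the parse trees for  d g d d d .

Parse trees for d g d d d (showing first 6 of 14):
  [L [L d] [L [L g] [L [L d] [L [L d] [L d]]]]]
  [L [L d] [L [L g] [L [L [L d] [L d]] [L d]]]]
  [L [L d] [L [L [L g] [L d]] [L [L d] [L d]]]]
  [L [L d] [L [L [L g] [L [L d] [L d]]] [L d]]]
  [L [L d] [L [L [L [L g] [L d]] [L d]] [L d]]]
  [L [L [L d] [L g]] [L [L d] [L [L d] [L d]]]]

14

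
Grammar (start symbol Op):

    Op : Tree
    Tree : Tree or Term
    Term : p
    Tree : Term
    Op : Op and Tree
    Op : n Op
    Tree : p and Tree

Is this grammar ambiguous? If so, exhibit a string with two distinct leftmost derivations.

Ambiguous

Witness: p and p

Derivation 1: Op ⇒ Tree ⇒ p and Tree ⇒ p and Term ⇒ p and p
Derivation 2: Op ⇒ Op and Tree ⇒ Tree and Tree ⇒ Term and Tree ⇒ p and Tree ⇒ p and Term ⇒ p and p

Two distinct leftmost derivations for the same string.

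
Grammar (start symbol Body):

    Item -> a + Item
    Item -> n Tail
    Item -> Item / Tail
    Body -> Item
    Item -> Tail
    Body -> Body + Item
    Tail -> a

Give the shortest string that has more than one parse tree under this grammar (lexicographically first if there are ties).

length 1: no string has ≥2 trees
length 2: no string has ≥2 trees
length 3: a + a has 2 parse trees

Two derivations of a + a:
  Body ⇒ Item ⇒ a + Item ⇒ a + Tail ⇒ a + a
  Body ⇒ Body + Item ⇒ Item + Item ⇒ Tail + Item ⇒ a + Item ⇒ a + Tail ⇒ a + a

a + a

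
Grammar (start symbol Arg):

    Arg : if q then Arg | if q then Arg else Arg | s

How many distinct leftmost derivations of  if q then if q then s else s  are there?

2

Parse trees for if q then if q then s else s:
  [Arg if q then [Arg if q then [Arg s] else [Arg s]]]
  [Arg if q then [Arg if q then [Arg s]] else [Arg s]]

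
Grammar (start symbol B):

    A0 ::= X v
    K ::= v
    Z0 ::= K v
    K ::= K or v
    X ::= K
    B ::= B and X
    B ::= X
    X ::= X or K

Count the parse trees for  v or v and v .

Parse trees for v or v and v:
  [B [B [X [K [K v] or v]]] and [X [K v]]]
  [B [B [X [X [K v]] or [K v]]] and [X [K v]]]

2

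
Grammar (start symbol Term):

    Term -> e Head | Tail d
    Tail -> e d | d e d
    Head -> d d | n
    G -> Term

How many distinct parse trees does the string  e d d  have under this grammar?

2

Parse trees for e d d:
  [Term e [Head d d]]
  [Term [Tail e d] d]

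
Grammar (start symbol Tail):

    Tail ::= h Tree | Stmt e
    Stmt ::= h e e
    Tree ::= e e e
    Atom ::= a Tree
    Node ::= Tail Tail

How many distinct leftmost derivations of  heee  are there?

2

Parse trees for heee:
  [Tail h [Tree e e e]]
  [Tail [Stmt h e e] e]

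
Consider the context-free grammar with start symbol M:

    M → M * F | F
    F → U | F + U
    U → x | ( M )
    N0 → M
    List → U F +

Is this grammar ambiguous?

Unambiguous

Only M, F, U are reachable from M; ignoring the rest: The grammar is stratified — M handles '*' (left-recursive), F handles '+', U atoms. Each operator has a fixed associativity and precedence level, so every string has one parse.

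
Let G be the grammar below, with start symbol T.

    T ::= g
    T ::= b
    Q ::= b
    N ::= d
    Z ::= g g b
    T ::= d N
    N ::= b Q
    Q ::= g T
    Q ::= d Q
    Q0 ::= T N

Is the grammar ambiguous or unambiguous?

Unambiguous

Only T, N, Q are reachable from T; ignoring the rest: The reachable rules are right-linear with at most one rule per (nonterminal, next-terminal) pair. Each input token forces the next rule, so parsing is deterministic.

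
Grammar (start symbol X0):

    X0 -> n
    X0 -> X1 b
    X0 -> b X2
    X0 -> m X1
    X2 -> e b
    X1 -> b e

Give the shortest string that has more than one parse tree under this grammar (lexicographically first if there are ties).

length 1: no string has ≥2 trees
length 3: b e b has 2 parse trees

Two derivations of b e b:
  X0 ⇒ X1 b ⇒ b e b
  X0 ⇒ b X2 ⇒ b e b

b e b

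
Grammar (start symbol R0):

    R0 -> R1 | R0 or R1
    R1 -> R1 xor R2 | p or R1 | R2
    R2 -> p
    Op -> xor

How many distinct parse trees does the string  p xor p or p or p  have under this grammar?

Parse trees for p xor p or p or p:
  [R0 [R0 [R1 [R1 [R2 p]] xor [R2 p]]] or [R1 p or [R1 [R2 p]]]]
  [R0 [R0 [R0 [R1 [R1 [R2 p]] xor [R2 p]]] or [R1 [R2 p]]] or [R1 [R2 p]]]

2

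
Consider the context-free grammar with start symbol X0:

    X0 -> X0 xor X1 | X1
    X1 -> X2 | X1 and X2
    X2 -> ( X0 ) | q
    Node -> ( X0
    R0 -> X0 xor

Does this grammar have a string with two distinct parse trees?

Only X0, X1, X2 are reachable from X0; ignoring the rest: The grammar is stratified — X0 handles 'xor' (left-recursive), X1 handles 'and', X2 atoms. Each operator has a fixed associativity and precedence level, so every string has one parse.

Unambiguous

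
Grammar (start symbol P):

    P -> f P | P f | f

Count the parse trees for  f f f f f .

Parse trees for f f f f f (showing first 6 of 16):
  [P f [P f [P f [P f [P f]]]]]
  [P f [P f [P f [P [P f] f]]]]
  [P f [P f [P [P f [P f]] f]]]
  [P f [P f [P [P [P f] f] f]]]
  [P f [P [P f [P f [P f]]] f]]
  [P f [P [P f [P [P f] f]] f]]

16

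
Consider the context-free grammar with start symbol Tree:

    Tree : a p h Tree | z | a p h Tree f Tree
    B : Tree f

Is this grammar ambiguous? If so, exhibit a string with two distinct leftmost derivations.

Witness: a p h a p h z f z

Derivation 1: Tree ⇒ a p h Tree ⇒ a p h a p h Tree f Tree ⇒ a p h a p h z f Tree ⇒ a p h a p h z f z
Derivation 2: Tree ⇒ a p h Tree f Tree ⇒ a p h a p h Tree f Tree ⇒ a p h a p h z f Tree ⇒ a p h a p h z f z

Two distinct leftmost derivations for the same string.

Ambiguous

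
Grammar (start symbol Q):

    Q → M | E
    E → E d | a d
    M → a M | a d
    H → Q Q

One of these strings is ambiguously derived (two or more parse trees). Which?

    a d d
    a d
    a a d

a d d: 1 tree
a d: 2 trees
a a d: 1 tree

a d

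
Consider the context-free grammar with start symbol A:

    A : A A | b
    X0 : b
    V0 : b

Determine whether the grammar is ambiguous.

Ambiguous

Witness: b b b

Derivation 1: A ⇒ A A ⇒ A A A ⇒ b A A ⇒ b b A ⇒ b b b
Derivation 2: A ⇒ A A ⇒ b A ⇒ b A A ⇒ b b A ⇒ b b b

Two distinct leftmost derivations for the same string.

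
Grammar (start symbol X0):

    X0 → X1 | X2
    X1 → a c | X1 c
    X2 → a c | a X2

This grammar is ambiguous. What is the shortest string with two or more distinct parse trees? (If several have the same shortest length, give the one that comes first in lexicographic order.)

length 2: a c has 2 parse trees

Two derivations of a c:
  X0 ⇒ X1 ⇒ a c
  X0 ⇒ X2 ⇒ a c

a c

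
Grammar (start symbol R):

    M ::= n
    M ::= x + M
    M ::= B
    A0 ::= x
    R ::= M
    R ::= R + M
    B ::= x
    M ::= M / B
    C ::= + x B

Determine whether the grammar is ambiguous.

Ambiguous

Witness: x + n

Derivation 1: R ⇒ M ⇒ x + M ⇒ x + n
Derivation 2: R ⇒ R + M ⇒ M + M ⇒ B + M ⇒ x + M ⇒ x + n

Two distinct leftmost derivations for the same string.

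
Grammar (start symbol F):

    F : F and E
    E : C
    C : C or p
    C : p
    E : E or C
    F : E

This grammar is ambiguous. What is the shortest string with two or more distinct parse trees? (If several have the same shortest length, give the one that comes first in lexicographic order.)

length 1: no string has ≥2 trees
length 3: p or p has 2 parse trees

Two derivations of p or p:
  F ⇒ E ⇒ C ⇒ C or p ⇒ p or p
  F ⇒ E ⇒ E or C ⇒ C or C ⇒ p or C ⇒ p or p

p or p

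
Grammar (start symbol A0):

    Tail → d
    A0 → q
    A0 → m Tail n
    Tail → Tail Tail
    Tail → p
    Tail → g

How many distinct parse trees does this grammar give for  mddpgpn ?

Parse trees for mddpgpn (showing first 6 of 14):
  [A0 m [Tail [Tail d] [Tail [Tail d] [Tail [Tail p] [Tail [Tail g] [Tail p]]]]] n]
  [A0 m [Tail [Tail d] [Tail [Tail d] [Tail [Tail [Tail p] [Tail g]] [Tail p]]]] n]
  [A0 m [Tail [Tail d] [Tail [Tail [Tail d] [Tail p]] [Tail [Tail g] [Tail p]]]] n]
  [A0 m [Tail [Tail d] [Tail [Tail [Tail d] [Tail [Tail p] [Tail g]]] [Tail p]]] n]
  [A0 m [Tail [Tail d] [Tail [Tail [Tail [Tail d] [Tail p]] [Tail g]] [Tail p]]] n]
  [A0 m [Tail [Tail [Tail d] [Tail d]] [Tail [Tail p] [Tail [Tail g] [Tail p]]]] n]

14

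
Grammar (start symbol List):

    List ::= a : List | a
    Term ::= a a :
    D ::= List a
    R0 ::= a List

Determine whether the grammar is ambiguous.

Only List is reachable from List; ignoring the rest: Right-recursive list with a separator: after each atom, whether the separator follows determines the rule. One parse per string.

Unambiguous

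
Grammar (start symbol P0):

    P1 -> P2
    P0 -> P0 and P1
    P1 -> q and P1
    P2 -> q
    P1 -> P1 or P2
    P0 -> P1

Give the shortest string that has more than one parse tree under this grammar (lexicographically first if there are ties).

length 1: no string has ≥2 trees
length 3: q and q has 2 parse trees

Two derivations of q and q:
  P0 ⇒ P0 and P1 ⇒ P1 and P1 ⇒ P2 and P1 ⇒ q and P1 ⇒ q and P2 ⇒ q and q
  P0 ⇒ P1 ⇒ q and P1 ⇒ q and P2 ⇒ q and q

q and q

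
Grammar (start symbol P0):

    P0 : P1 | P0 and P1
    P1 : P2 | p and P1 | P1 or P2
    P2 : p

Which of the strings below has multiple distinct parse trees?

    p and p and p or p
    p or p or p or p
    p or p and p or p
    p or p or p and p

p and p and p or p: 7 trees
p or p or p or p: 1 tree
p or p and p or p: 1 tree
p or p or p and p: 1 tree

p and p and p or p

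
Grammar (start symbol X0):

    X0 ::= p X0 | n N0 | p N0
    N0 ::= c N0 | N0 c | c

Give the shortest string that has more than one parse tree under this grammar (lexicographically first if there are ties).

length 2: no string has ≥2 trees
length 3: n c c has 2 parse trees

Two derivations of n c c:
  X0 ⇒ n N0 ⇒ n c N0 ⇒ n c c
  X0 ⇒ n N0 ⇒ n N0 c ⇒ n c c

n c c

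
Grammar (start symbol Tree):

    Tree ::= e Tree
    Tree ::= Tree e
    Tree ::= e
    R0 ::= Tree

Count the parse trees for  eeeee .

Parse trees for eeeee (showing first 6 of 16):
  [Tree e [Tree e [Tree e [Tree e [Tree e]]]]]
  [Tree e [Tree e [Tree e [Tree [Tree e] e]]]]
  [Tree e [Tree e [Tree [Tree e [Tree e]] e]]]
  [Tree e [Tree e [Tree [Tree [Tree e] e] e]]]
  [Tree e [Tree [Tree e [Tree e [Tree e]]] e]]
  [Tree e [Tree [Tree e [Tree [Tree e] e]] e]]

16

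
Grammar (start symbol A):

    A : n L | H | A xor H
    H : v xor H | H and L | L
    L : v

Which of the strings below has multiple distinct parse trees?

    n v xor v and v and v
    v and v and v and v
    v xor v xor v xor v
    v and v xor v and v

v xor v xor v xor v

n v xor v and v and v: 1 tree
v and v and v and v: 1 tree
v xor v xor v xor v: 8 trees
v and v xor v and v: 1 tree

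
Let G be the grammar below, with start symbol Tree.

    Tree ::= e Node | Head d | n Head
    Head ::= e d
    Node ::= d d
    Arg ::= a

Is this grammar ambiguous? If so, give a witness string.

Witness: e d d

Derivation 1: Tree ⇒ e Node ⇒ e d d
Derivation 2: Tree ⇒ Head d ⇒ e d d

Two distinct leftmost derivations for the same string.

Ambiguous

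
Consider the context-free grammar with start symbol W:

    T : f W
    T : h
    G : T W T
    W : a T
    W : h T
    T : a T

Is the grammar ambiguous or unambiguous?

Unambiguous

(G is unreachable from W, so its rules don't affect L(W).) Restricted to the reachable nonterminals, every rule has the form A → t or A → t B, and no two rules for the same A share a first terminal. The grammar encodes a DFA — one run per string.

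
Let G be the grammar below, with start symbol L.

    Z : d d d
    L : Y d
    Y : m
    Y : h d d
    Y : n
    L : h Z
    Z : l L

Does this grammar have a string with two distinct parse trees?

Witness: h d d d

Derivation 1: L ⇒ Y d ⇒ h d d d
Derivation 2: L ⇒ h Z ⇒ h d d d

Two distinct leftmost derivations for the same string.

Ambiguous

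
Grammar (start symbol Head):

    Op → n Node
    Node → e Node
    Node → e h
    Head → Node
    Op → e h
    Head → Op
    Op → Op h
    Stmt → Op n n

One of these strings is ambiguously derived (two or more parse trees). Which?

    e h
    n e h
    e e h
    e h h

e h

e h: 2 trees
n e h: 1 tree
e e h: 1 tree
e h h: 1 tree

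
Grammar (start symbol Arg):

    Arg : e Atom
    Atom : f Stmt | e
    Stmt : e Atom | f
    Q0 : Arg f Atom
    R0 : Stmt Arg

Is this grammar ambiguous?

Only Arg, Atom, Stmt are reachable from Arg; ignoring the rest: The reachable rules are right-linear with at most one rule per (nonterminal, next-terminal) pair. Each input token forces the next rule, so parsing is deterministic.

Unambiguous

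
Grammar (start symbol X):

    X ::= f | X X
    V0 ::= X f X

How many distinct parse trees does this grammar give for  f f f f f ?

Parse trees for f f f f f (showing first 6 of 14):
  [X [X f] [X [X f] [X [X f] [X [X f] [X f]]]]]
  [X [X f] [X [X f] [X [X [X f] [X f]] [X f]]]]
  [X [X f] [X [X [X f] [X f]] [X [X f] [X f]]]]
  [X [X f] [X [X [X f] [X [X f] [X f]]] [X f]]]
  [X [X f] [X [X [X [X f] [X f]] [X f]] [X f]]]
  [X [X [X f] [X f]] [X [X f] [X [X f] [X f]]]]

14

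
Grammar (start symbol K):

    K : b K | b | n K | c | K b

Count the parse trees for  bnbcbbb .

20

Parse trees for bnbcbbb (showing first 6 of 20):
  [K b [K n [K b [K [K [K [K c] b] b] b]]]]
  [K b [K n [K [K b [K [K [K c] b] b]] b]]]
  [K b [K n [K [K [K b [K [K c] b]] b] b]]]
  [K b [K n [K [K [K [K b [K c]] b] b] b]]]
  [K b [K [K n [K b [K [K [K c] b] b]]] b]]
  [K b [K [K n [K [K b [K [K c] b]] b]] b]]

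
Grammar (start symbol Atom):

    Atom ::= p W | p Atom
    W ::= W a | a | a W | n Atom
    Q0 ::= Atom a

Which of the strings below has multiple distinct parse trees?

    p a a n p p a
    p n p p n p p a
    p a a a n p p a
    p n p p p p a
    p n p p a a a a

p a a n p p a: 1 tree
p n p p n p p a: 1 tree
p a a a n p p a: 1 tree
p n p p p p a: 1 tree
p n p p a a a a: 15 trees

p n p p a a a a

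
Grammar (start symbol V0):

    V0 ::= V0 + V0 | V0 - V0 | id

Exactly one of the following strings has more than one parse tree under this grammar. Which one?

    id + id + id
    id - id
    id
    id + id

id + id + id: 2 trees
id - id: 1 tree
id: 1 tree
id + id: 1 tree

id + id + id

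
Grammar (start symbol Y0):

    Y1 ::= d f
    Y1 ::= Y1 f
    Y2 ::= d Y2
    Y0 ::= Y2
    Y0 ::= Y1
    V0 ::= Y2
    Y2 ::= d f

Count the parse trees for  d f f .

Parse trees for d f f:
  [Y0 [Y1 [Y1 d f] f]]

1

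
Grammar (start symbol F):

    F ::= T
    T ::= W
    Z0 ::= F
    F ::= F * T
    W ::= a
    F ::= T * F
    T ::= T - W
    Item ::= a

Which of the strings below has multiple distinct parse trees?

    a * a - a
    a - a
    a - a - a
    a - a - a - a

a * a - a

a * a - a: 2 trees
a - a: 1 tree
a - a - a: 1 tree
a - a - a - a: 1 tree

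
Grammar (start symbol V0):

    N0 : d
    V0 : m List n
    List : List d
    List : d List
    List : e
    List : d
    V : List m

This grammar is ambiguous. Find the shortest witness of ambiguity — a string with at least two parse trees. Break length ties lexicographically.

m d d n

length 3: no string has ≥2 trees
length 4: m d d n has 2 parse trees

Two derivations of m d d n:
  V0 ⇒ m List n ⇒ m List d n ⇒ m d d n
  V0 ⇒ m List n ⇒ m d List n ⇒ m d d n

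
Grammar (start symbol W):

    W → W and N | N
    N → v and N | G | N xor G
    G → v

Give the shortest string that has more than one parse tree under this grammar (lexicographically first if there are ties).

v and v

length 1: no string has ≥2 trees
length 3: v and v has 2 parse trees

Two derivations of v and v:
  W ⇒ W and N ⇒ N and N ⇒ G and N ⇒ v and N ⇒ v and G ⇒ v and v
  W ⇒ N ⇒ v and N ⇒ v and G ⇒ v and v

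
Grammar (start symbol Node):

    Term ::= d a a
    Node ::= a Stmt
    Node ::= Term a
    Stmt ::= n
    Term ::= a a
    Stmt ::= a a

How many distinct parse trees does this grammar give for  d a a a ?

Parse trees for d a a a:
  [Node [Term d a a] a]

1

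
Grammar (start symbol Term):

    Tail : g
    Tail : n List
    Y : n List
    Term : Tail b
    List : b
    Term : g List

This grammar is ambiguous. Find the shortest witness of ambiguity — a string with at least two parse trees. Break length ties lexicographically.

g b

length 2: g b has 2 parse trees

Two derivations of g b:
  Term ⇒ Tail b ⇒ g b
  Term ⇒ g List ⇒ g b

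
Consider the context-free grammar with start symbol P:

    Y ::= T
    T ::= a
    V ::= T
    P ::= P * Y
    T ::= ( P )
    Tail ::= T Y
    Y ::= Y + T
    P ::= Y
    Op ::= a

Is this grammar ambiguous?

Unambiguous

(Op, V, Tail are unreachable from P, so their rules don't affect L(P).) The grammar is stratified — P handles '*' (left-recursive), Y handles '+', T atoms. Each operator has a fixed associativity and precedence level, so every string has one parse.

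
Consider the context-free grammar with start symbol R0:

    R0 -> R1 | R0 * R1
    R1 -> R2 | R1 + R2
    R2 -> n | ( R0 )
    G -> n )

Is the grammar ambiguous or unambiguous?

Unambiguous

(G is unreachable from R0, so its rules don't affect L(R0).) This is a standard precedence ladder (R0 over R1 over R2), with each level left-recursive on its own operator ('*' at R0, '+' at R1). That structure is LR(1), hence unambiguous.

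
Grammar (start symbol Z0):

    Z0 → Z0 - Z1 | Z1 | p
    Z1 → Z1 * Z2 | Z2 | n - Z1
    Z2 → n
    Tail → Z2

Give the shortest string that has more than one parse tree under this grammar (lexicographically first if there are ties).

n - n

length 1: no string has ≥2 trees
length 3: n - n has 2 parse trees

Two derivations of n - n:
  Z0 ⇒ Z0 - Z1 ⇒ Z1 - Z1 ⇒ Z2 - Z1 ⇒ n - Z1 ⇒ n - Z2 ⇒ n - n
  Z0 ⇒ Z1 ⇒ n - Z1 ⇒ n - Z2 ⇒ n - n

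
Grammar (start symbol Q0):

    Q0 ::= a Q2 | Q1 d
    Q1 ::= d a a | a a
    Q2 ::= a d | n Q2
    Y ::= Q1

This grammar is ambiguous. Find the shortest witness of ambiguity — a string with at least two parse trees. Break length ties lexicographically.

a a d

length 3: a a d has 2 parse trees

Two derivations of a a d:
  Q0 ⇒ a Q2 ⇒ a a d
  Q0 ⇒ Q1 d ⇒ a a d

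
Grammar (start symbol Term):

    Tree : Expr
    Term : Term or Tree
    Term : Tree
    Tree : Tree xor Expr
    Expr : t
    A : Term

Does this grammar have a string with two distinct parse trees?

Only Term, Tree, Expr are reachable from Term; ignoring the rest: Term → Term or Tree | Tree  ;  Tree → Tree xor Expr | Expr  — a left-associative chain with Expr at the bottom. Each string factors uniquely by precedence.

Unambiguous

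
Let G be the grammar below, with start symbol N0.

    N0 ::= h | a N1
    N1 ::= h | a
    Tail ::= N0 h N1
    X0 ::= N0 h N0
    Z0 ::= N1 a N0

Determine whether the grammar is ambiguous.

Only N0, N1 are reachable from N0; ignoring the rest: The reachable rules are right-linear with at most one rule per (nonterminal, next-terminal) pair. Each input token forces the next rule, so parsing is deterministic.

Unambiguous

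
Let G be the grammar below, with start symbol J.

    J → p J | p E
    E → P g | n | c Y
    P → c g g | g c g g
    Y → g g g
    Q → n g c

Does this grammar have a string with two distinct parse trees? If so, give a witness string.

Ambiguous

Witness: p c g g g

Derivation 1: J ⇒ p E ⇒ p P g ⇒ p c g g g
Derivation 2: J ⇒ p E ⇒ p c Y ⇒ p c g g g

Two distinct leftmost derivations for the same string.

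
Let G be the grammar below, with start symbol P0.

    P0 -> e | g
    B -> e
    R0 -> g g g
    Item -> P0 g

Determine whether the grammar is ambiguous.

Only P0 is reachable from P0; ignoring the rest: The reachable rules are right-linear with at most one rule per (nonterminal, next-terminal) pair. Each input token forces the next rule, so parsing is deterministic.

Unambiguous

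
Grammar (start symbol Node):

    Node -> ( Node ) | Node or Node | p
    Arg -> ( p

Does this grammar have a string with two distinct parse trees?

Witness: p or p or p

Derivation 1: Node ⇒ Node or Node ⇒ Node or Node or Node ⇒ p or Node or Node ⇒ p or p or Node ⇒ p or p or p
Derivation 2: Node ⇒ Node or Node ⇒ p or Node ⇒ p or Node or Node ⇒ p or p or Node ⇒ p or p or p

Two distinct leftmost derivations for the same string.

Ambiguous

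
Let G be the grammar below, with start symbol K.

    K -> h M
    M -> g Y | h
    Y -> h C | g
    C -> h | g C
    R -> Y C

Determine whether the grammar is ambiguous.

(R is unreachable from K, so its rules don't affect L(K).) The reachable rules are right-linear with at most one rule per (nonterminal, next-terminal) pair. Each input token forces the next rule, so parsing is deterministic.

Unambiguous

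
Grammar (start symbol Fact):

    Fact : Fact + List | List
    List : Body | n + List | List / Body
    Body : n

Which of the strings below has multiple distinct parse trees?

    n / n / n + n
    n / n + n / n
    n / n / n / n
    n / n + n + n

n / n / n + n: 1 tree
n / n + n / n: 1 tree
n / n / n / n: 1 tree
n / n + n + n: 2 trees

n / n + n + n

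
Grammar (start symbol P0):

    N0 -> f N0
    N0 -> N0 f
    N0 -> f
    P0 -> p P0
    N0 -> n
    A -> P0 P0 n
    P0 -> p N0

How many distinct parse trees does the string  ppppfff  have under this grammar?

4

Parse trees for ppppfff:
  [P0 p [P0 p [P0 p [P0 p [N0 f [N0 f [N0 f]]]]]]]
  [P0 p [P0 p [P0 p [P0 p [N0 f [N0 [N0 f] f]]]]]]
  [P0 p [P0 p [P0 p [P0 p [N0 [N0 f [N0 f]] f]]]]]
  [P0 p [P0 p [P0 p [P0 p [N0 [N0 [N0 f] f] f]]]]]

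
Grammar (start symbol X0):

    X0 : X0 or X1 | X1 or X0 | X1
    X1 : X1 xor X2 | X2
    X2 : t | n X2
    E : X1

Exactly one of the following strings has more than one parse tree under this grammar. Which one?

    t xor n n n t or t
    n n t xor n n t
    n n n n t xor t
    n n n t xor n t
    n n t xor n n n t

t xor n n n t or t: 2 trees
n n t xor n n t: 1 tree
n n n n t xor t: 1 tree
n n n t xor n t: 1 tree
n n t xor n n n t: 1 tree

t xor n n n t or t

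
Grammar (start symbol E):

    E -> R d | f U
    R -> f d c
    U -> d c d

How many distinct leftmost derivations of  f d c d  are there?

2

Parse trees for f d c d:
  [E [R f d c] d]
  [E f [U d c d]]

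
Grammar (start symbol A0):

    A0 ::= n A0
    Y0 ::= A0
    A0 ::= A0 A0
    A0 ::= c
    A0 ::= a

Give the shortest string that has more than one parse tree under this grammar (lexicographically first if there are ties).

length 1: no string has ≥2 trees
length 2: no string has ≥2 trees
length 3: a a a has 2 parse trees

Two derivations of a a a:
  A0 ⇒ A0 A0 ⇒ A0 A0 A0 ⇒ a A0 A0 ⇒ a a A0 ⇒ a a a
  A0 ⇒ A0 A0 ⇒ a A0 ⇒ a A0 A0 ⇒ a a A0 ⇒ a a a

a a a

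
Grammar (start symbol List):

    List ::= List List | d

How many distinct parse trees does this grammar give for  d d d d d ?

Parse trees for d d d d d (showing first 6 of 14):
  [List [List d] [List [List d] [List [List d] [List [List d] [List d]]]]]
  [List [List d] [List [List d] [List [List [List d] [List d]] [List d]]]]
  [List [List d] [List [List [List d] [List d]] [List [List d] [List d]]]]
  [List [List d] [List [List [List d] [List [List d] [List d]]] [List d]]]
  [List [List d] [List [List [List [List d] [List d]] [List d]] [List d]]]
  [List [List [List d] [List d]] [List [List d] [List [List d] [List d]]]]

14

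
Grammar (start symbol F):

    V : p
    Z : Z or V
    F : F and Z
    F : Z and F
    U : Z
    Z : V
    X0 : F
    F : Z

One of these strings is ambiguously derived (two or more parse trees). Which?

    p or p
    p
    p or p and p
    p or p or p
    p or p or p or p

p or p: 1 tree
p: 1 tree
p or p and p: 2 trees
p or p or p: 1 tree
p or p or p or p: 1 tree

p or p and p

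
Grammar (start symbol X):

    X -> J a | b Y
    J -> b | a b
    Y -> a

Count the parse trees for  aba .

Parse trees for aba:
  [X [J a b] a]

1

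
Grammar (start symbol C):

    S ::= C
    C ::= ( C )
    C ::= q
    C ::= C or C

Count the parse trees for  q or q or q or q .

Parse trees for q or q or q or q:
  [C [C q] or [C [C q] or [C [C q] or [C q]]]]
  [C [C q] or [C [C [C q] or [C q]] or [C q]]]
  [C [C [C q] or [C q]] or [C [C q] or [C q]]]
  [C [C [C q] or [C [C q] or [C q]]] or [C q]]
  [C [C [C [C q] or [C q]] or [C q]] or [C q]]

5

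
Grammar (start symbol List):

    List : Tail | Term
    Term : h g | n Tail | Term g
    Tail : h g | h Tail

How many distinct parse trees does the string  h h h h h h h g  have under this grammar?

Parse trees for h h h h h h h g:
  [List [Tail h [Tail h [Tail h [Tail h [Tail h [Tail h [Tail h g]]]]]]]]

1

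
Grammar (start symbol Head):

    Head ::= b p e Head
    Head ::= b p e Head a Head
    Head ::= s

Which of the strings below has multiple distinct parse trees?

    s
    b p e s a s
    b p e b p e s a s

b p e b p e s a s

s: 1 tree
b p e s a s: 1 tree
b p e b p e s a s: 2 trees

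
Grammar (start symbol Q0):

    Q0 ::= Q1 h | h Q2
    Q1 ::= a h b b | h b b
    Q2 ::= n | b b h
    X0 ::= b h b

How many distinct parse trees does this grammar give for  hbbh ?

2

Parse trees for hbbh:
  [Q0 [Q1 h b b] h]
  [Q0 h [Q2 b b h]]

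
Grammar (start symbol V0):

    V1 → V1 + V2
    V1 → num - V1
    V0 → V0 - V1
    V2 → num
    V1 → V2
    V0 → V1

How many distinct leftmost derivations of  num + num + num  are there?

Parse trees for num + num + num:
  [V0 [V1 [V1 [V1 [V2 num]] + [V2 num]] + [V2 num]]]

1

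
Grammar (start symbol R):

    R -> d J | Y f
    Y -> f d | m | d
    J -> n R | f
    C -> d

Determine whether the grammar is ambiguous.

Ambiguous

Witness: d f

Derivation 1: R ⇒ d J ⇒ d f
Derivation 2: R ⇒ Y f ⇒ d f

Two distinct leftmost derivations for the same string.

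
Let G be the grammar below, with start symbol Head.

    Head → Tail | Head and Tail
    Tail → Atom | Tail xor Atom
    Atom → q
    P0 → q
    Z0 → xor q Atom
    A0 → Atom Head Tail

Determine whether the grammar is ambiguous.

Unambiguous

Only Head, Tail, Atom are reachable from Head; ignoring the rest: This is a standard precedence ladder (Head over Tail over Atom), with each level left-recursive on its own operator ('and' at Head, 'xor' at Tail). That structure is LR(1), hence unambiguous.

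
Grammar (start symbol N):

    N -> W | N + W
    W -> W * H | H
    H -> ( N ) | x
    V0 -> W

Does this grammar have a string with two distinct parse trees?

Unambiguous

Only N, W, H are reachable from N; ignoring the rest: This is a standard precedence ladder (N over W over H), with each level left-recursive on its own operator ('+' at N, '*' at W). That structure is LR(1), hence unambiguous.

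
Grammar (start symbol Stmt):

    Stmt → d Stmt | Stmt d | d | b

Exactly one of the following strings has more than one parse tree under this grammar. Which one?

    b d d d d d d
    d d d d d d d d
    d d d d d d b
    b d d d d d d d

d d d d d d d d

b d d d d d d: 1 tree
d d d d d d d d: 128 trees
d d d d d d b: 1 tree
b d d d d d d d: 1 tree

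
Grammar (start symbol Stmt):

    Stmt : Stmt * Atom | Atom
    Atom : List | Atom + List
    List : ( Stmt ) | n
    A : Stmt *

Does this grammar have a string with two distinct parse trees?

Unambiguous

Only Stmt, Atom, List are reachable from Stmt; ignoring the rest: Stmt → Stmt * Atom | Atom  ;  Atom → Atom + List | List  — a left-associative chain with List at the bottom. Each string factors uniquely by precedence.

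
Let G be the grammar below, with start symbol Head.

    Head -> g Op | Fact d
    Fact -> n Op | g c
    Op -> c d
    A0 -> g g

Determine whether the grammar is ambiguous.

Witness: g c d

Derivation 1: Head ⇒ g Op ⇒ g c d
Derivation 2: Head ⇒ Fact d ⇒ g c d

Two distinct leftmost derivations for the same string.

Ambiguous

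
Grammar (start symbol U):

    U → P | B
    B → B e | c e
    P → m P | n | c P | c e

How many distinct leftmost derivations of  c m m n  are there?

Parse trees for c m m n:
  [U [P c [P m [P m [P n]]]]]

1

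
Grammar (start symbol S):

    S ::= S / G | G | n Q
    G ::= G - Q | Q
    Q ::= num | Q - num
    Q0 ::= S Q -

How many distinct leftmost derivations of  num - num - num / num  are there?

Parse trees for num - num - num / num:
  [S [S [G [G [Q num]] - [Q [Q num] - num]]] / [G [Q num]]]
  [S [S [G [G [G [Q num]] - [Q num]] - [Q num]]] / [G [Q num]]]
  [S [S [G [G [Q [Q num] - num]] - [Q num]]] / [G [Q num]]]
  [S [S [G [Q [Q [Q num] - num] - num]]] / [G [Q num]]]

4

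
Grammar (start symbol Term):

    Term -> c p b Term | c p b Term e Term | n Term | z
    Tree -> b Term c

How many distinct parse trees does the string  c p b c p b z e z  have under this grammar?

Parse trees for c p b c p b z e z:
  [Term c p b [Term c p b [Term z] e [Term z]]]
  [Term c p b [Term c p b [Term z]] e [Term z]]

2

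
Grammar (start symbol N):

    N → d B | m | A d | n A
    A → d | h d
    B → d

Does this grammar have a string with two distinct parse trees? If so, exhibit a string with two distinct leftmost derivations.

Ambiguous

Witness: d d

Derivation 1: N ⇒ d B ⇒ d d
Derivation 2: N ⇒ A d ⇒ d d

Two distinct leftmost derivations for the same string.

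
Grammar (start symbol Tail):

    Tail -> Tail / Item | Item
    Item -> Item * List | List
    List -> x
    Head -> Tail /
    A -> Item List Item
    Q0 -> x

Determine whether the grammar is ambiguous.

Unambiguous

(Head, A, Q0 are unreachable from Tail, so their rules don't affect L(Tail).) This is a standard precedence ladder (Tail over Item over List), with each level left-recursive on its own operator ('/' at Tail, '*' at Item). That structure is LR(1), hence unambiguous.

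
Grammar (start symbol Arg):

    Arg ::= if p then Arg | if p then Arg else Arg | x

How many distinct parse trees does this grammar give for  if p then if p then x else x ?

2

Parse trees for if p then if p then x else x:
  [Arg if p then [Arg if p then [Arg x] else [Arg x]]]
  [Arg if p then [Arg if p then [Arg x]] else [Arg x]]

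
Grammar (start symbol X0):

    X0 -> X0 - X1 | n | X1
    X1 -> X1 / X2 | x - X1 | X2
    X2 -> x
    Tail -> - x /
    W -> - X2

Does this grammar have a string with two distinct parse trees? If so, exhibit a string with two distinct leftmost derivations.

Ambiguous

Witness: x - x

Derivation 1: X0 ⇒ X0 - X1 ⇒ X1 - X1 ⇒ X2 - X1 ⇒ x - X1 ⇒ x - X2 ⇒ x - x
Derivation 2: X0 ⇒ X1 ⇒ x - X1 ⇒ x - X2 ⇒ x - x

Two distinct leftmost derivations for the same string.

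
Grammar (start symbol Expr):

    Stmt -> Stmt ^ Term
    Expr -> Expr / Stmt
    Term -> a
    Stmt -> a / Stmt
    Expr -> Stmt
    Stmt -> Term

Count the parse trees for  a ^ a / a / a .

2

Parse trees for a ^ a / a / a:
  [Expr [Expr [Stmt [Stmt [Term a]] ^ [Term a]]] / [Stmt a / [Stmt [Term a]]]]
  [Expr [Expr [Expr [Stmt [Stmt [Term a]] ^ [Term a]]] / [Stmt [Term a]]] / [Stmt [Term a]]]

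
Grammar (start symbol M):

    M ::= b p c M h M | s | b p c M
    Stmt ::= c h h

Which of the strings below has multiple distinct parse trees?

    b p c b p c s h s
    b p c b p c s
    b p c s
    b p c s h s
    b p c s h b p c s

b p c b p c s h s

b p c b p c s h s: 2 trees
b p c b p c s: 1 tree
b p c s: 1 tree
b p c s h s: 1 tree
b p c s h b p c s: 1 tree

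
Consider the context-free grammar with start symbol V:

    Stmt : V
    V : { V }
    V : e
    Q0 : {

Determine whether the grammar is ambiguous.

(Q0, Stmt are unreachable from V, so their rules don't affect L(V).) L(V) is { openⁿ atom closeⁿ : n ≥ 0 }. The bracket depth fixes n, and the derivation is forced at every step.

Unambiguous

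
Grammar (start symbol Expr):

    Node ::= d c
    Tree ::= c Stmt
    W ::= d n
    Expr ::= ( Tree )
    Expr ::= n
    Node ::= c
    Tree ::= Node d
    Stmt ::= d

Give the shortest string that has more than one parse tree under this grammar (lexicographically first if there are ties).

( c d )

length 1: no string has ≥2 trees
length 4: ( c d ) has 2 parse trees

Two derivations of ( c d ):
  Expr ⇒ ( Tree ) ⇒ ( c Stmt ) ⇒ ( c d )
  Expr ⇒ ( Tree ) ⇒ ( Node d ) ⇒ ( c d )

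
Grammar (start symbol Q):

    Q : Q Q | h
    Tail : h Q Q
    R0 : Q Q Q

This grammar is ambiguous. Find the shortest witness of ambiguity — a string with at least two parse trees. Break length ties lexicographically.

length 1: no string has ≥2 trees
length 2: no string has ≥2 trees
length 3: h h h has 2 parse trees

Two derivations of h h h:
  Q ⇒ Q Q ⇒ Q Q Q ⇒ h Q Q ⇒ h h Q ⇒ h h h
  Q ⇒ Q Q ⇒ h Q ⇒ h Q Q ⇒ h h Q ⇒ h h h

h h h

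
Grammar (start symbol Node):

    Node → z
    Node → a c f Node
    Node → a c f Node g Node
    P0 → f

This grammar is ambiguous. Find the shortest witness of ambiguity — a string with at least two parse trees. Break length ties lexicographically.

length 1: no string has ≥2 trees
length 4: no string has ≥2 trees
length 6: no string has ≥2 trees
length 7: no string has ≥2 trees
length 9: a c f a c f z g z has 2 parse trees

Two derivations of a c f a c f z g z:
  Node ⇒ a c f Node ⇒ a c f a c f Node g Node ⇒ a c f a c f z g Node ⇒ a c f a c f z g z
  Node ⇒ a c f Node g Node ⇒ a c f a c f Node g Node ⇒ a c f a c f z g Node ⇒ a c f a c f z g z

a c f a c f z g z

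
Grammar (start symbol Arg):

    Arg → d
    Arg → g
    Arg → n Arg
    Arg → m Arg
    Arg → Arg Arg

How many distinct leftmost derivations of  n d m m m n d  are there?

2

Parse trees for n d m m m n d:
  [Arg n [Arg [Arg d] [Arg m [Arg m [Arg m [Arg n [Arg d]]]]]]]
  [Arg [Arg n [Arg d]] [Arg m [Arg m [Arg m [Arg n [Arg d]]]]]]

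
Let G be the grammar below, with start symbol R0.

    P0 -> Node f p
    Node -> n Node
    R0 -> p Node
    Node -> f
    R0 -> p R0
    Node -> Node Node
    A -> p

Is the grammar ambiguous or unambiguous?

Ambiguous

Witness: p f f f

Derivation 1: R0 ⇒ p Node ⇒ p Node Node ⇒ p f Node ⇒ p f Node Node ⇒ p f f Node ⇒ p f f f
Derivation 2: R0 ⇒ p Node ⇒ p Node Node ⇒ p Node Node Node ⇒ p f Node Node ⇒ p f f Node ⇒ p f f f

Two distinct leftmost derivations for the same string.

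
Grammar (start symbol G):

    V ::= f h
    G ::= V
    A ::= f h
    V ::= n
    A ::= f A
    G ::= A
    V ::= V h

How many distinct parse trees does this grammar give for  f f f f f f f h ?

Parse trees for f f f f f f f h:
  [G [A f [A f [A f [A f [A f [A f [A f h]]]]]]]]

1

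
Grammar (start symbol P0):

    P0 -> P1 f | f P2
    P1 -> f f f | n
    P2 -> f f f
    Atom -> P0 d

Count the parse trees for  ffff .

2

Parse trees for ffff:
  [P0 [P1 f f f] f]
  [P0 f [P2 f f f]]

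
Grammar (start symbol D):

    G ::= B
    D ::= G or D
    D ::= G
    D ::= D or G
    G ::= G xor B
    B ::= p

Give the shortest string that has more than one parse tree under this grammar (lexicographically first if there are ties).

length 1: no string has ≥2 trees
length 3: p or p has 2 parse trees

Two derivations of p or p:
  D ⇒ G or D ⇒ B or D ⇒ p or D ⇒ p or G ⇒ p or B ⇒ p or p
  D ⇒ D or G ⇒ G or G ⇒ B or G ⇒ p or G ⇒ p or B ⇒ p or p

p or p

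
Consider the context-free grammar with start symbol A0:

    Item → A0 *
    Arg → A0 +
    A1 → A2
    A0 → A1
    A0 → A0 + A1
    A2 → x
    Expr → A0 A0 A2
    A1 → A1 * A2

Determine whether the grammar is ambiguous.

Unambiguous

Only A0, A1, A2 are reachable from A0; ignoring the rest: A0 → A0 + A1 | A1  ;  A1 → A1 * A2 | A2  — a left-associative chain with A2 at the bottom. Each string factors uniquely by precedence.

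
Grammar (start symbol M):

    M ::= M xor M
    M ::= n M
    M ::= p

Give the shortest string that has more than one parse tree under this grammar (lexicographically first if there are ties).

n p xor p

length 1: no string has ≥2 trees
length 2: no string has ≥2 trees
length 3: no string has ≥2 trees
length 4: n p xor p has 2 parse trees

Two derivations of n p xor p:
  M ⇒ M xor M ⇒ n M xor M ⇒ n p xor M ⇒ n p xor p
  M ⇒ n M ⇒ n M xor M ⇒ n p xor M ⇒ n p xor p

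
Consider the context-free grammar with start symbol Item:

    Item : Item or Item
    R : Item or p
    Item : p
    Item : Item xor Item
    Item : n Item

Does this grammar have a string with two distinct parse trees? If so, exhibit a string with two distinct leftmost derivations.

Witness: n p or p

Derivation 1: Item ⇒ Item or Item ⇒ n Item or Item ⇒ n p or Item ⇒ n p or p
Derivation 2: Item ⇒ n Item ⇒ n Item or Item ⇒ n p or Item ⇒ n p or p

Two distinct leftmost derivations for the same string.

Ambiguous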